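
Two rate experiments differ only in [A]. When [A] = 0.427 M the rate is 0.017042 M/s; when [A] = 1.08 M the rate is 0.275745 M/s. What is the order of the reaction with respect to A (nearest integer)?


Rate is proportional to [A]^n, so rate2/rate1 = ([A]2/[A]1)^n. Take logs to solve for n.
rate2/rate1 = 0.275745 / 0.017042 = 16.1803
[A]2/[A]1 = 1.08 / 0.427 = 2.5293
n = ln(16.1803) / ln(2.5293) = 3.0
Nearest integer order:

3


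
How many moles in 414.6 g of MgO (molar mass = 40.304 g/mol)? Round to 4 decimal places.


n = mass / M
n = 414.6 / 40.304
n = 10.28682017 mol, rounded to 4 dp:

10.2868 mol


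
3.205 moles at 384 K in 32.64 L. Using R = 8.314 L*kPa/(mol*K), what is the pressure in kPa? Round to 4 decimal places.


PV = nRT, solve for P = nRT / V.
nRT = 3.205 * 8.314 * 384 = 10232.2061
P = 10232.2061 / 32.64
P = 313.4867065 kPa, rounded to 4 dp:

313.4867 kPa


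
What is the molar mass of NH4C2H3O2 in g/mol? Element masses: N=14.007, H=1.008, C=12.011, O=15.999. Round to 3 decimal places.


M = sum(count * atomic_mass) over atoms.
M = 1*14.007 + 7*1.008 + 2*12.011 + 2*15.999
M = 14.007 + 7.056 + 24.022 + 31.998
M = 77.083 g/mol, rounded to 3 dp:

77.083 g/mol


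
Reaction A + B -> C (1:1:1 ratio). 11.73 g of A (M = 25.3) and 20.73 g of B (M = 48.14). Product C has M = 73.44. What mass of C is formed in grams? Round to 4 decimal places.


Find moles of each reactant; the smaller value is the limiting reagent in a 1:1:1 reaction, so moles_C equals moles of the limiter.
n_A = mass_A / M_A = 11.73 / 25.3 = 0.463636 mol
n_B = mass_B / M_B = 20.73 / 48.14 = 0.430619 mol
Limiting reagent: B (smaller), n_limiting = 0.430619 mol
mass_C = n_limiting * M_C = 0.430619 * 73.44
mass_C = 31.62465936 g, rounded to 4 dp:

31.6247 g


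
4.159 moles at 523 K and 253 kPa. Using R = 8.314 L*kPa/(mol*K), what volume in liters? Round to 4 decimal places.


PV = nRT, solve for V = nRT / P.
nRT = 4.159 * 8.314 * 523 = 18084.2553
V = 18084.2553 / 253
V = 71.47926996 L, rounded to 4 dp:

71.4793 L


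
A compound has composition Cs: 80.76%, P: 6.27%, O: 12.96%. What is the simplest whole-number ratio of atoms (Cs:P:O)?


Assume 100 g of compound, divide each mass% by atomic mass to get moles, then normalize by the smallest to get a raw atom ratio.
Moles per 100 g: Cs: 80.76/132.905 = 0.6077, P: 6.27/30.974 = 0.2024, O: 12.96/15.999 = 0.8101
Raw ratio (divide by min = 0.2024): Cs: 3.002, P: 1.0, O: 4.002
Multiply by 1 to clear fractions: Cs: 3.002 ~= 3, P: 1.0 ~= 1, O: 4.002 ~= 4
Reduce by GCD to get the simplest whole-number ratio:

3:1:4


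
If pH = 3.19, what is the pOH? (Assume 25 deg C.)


At 25 deg C, pH + pOH = 14.
pOH = 14 - pH = 14 - 3.19
pOH = 10.81:

10.81


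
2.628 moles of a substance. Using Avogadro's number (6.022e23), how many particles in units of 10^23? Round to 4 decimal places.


N = n * NA, then divide by 1e23 for the requested units.
N / 1e23 = n * 6.022
N / 1e23 = 2.628 * 6.022
N / 1e23 = 15.825816, rounded to 4 dp:

15.8258


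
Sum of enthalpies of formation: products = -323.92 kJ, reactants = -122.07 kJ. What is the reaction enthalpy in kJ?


dH_rxn = sum(dH_f products) - sum(dH_f reactants)
dH_rxn = -323.92 - (-122.07)
dH_rxn = -201.85 kJ:

-201.85 kJ


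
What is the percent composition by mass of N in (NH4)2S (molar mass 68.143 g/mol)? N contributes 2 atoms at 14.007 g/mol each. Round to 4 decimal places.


pct = 100 * (n_elem * M_elem) / M_total
mass_contribution = 2 * 14.007 = 28.014 g/mol
pct = 100 * 28.014 / 68.143
pct = 41.11060564 %, rounded to 4 dp:

41.1106 %


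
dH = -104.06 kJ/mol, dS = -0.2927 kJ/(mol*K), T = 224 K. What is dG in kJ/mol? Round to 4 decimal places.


Gibbs: dG = dH - T*dS (consistent units, dS already in kJ/(mol*K)).
T*dS = 224 * -0.2927 = -65.5648
dG = -104.06 - (-65.5648)
dG = -38.4952 kJ/mol, rounded to 4 dp:

-38.4952 kJ/mol


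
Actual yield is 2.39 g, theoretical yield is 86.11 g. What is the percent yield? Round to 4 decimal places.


% yield = 100 * actual / theoretical
% yield = 100 * 2.39 / 86.11
% yield = 2.77551968 %, rounded to 4 dp:

2.7755 %


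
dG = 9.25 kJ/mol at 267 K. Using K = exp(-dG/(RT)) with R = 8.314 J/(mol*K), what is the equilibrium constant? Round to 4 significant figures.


dG is in kJ/mol; multiply by 1000 to match R in J/(mol*K).
RT = 8.314 * 267 = 2219.838 J/mol
exponent = -dG*1000 / (RT) = -(9.25*1000) / 2219.838 = -4.16697074
K = exp(-4.16697074)
K = 0.01549914, rounded to 4 significant figures:

0.01550


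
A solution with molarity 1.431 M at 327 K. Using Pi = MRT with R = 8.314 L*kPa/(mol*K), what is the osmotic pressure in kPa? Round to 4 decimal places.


Osmotic pressure (van't Hoff): Pi = M*R*T.
RT = 8.314 * 327 = 2718.678
Pi = 1.431 * 2718.678
Pi = 3890.428218 kPa, rounded to 4 dp:

3890.4282 kPa


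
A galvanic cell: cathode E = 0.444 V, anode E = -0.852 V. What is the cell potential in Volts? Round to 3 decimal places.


Standard cell potential: E_cell = E_cathode - E_anode.
E_cell = 0.444 - (-0.852)
E_cell = 1.296 V, rounded to 3 dp:

1.296 V


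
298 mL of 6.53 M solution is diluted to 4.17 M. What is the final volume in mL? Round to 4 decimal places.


Dilution: M1*V1 = M2*V2, solve for V2.
V2 = M1*V1 / M2
V2 = 6.53 * 298 / 4.17
V2 = 1945.94 / 4.17
V2 = 466.65227818 mL, rounded to 4 dp:

466.6523 mL


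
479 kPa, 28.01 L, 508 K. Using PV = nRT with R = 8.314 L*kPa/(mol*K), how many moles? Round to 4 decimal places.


PV = nRT, solve for n = PV / (RT).
PV = 479 * 28.01 = 13416.79
RT = 8.314 * 508 = 4223.512
n = 13416.79 / 4223.512
n = 3.17669039 mol, rounded to 4 dp:

3.1767 mol


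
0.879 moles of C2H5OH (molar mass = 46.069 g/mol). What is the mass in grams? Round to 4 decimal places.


mass = n * M
mass = 0.879 * 46.069
mass = 40.494651 g, rounded to 4 dp:

40.4947 g


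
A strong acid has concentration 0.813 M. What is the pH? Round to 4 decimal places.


A strong acid dissociates completely, so [H+] equals the given concentration.
pH = -log10([H+]) = -log10(0.813)
pH = 0.08990945, rounded to 4 dp:

0.0899


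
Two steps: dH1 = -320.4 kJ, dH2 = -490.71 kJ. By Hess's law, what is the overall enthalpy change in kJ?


Hess's law: enthalpy is a state function, so add the step enthalpies.
dH_total = dH1 + dH2 = -320.4 + (-490.71)
dH_total = -811.11 kJ:

-811.11 kJ


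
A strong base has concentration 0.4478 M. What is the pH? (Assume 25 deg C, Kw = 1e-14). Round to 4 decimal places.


A strong base dissociates completely, so [OH-] equals the given concentration.
pOH = -log10([OH-]) = -log10(0.4478) = 0.348916
pH = 14 - pOH = 14 - 0.348916
pH = 13.651084, rounded to 4 dp:

13.6511


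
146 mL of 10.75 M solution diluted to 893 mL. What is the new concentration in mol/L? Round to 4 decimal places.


Dilution: M1*V1 = M2*V2, solve for M2.
M2 = M1*V1 / V2
M2 = 10.75 * 146 / 893
M2 = 1569.5 / 893
M2 = 1.75755879 mol/L, rounded to 4 dp:

1.7576 mol/L


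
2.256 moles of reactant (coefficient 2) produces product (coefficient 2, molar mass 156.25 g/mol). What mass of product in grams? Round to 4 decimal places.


Use the coefficient ratio to convert reactant moles to product moles, then multiply by the product's molar mass.
moles_P = moles_R * (coeff_P / coeff_R) = 2.256 * (2/2) = 2.256
mass_P = moles_P * M_P = 2.256 * 156.25
mass_P = 352.5 g, rounded to 4 dp:

352.5000 g


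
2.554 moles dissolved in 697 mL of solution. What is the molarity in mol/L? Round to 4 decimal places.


Convert volume to liters: V_L = V_mL / 1000.
V_L = 697 / 1000 = 0.697 L
M = n / V_L = 2.554 / 0.697
M = 3.66427547 mol/L, rounded to 4 dp:

3.6643 mol/L


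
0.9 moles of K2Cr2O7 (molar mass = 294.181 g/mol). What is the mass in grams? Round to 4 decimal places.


mass = n * M
mass = 0.9 * 294.181
mass = 264.7629 g, rounded to 4 dp:

264.7629 g


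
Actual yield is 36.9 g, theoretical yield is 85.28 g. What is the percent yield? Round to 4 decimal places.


% yield = 100 * actual / theoretical
% yield = 100 * 36.9 / 85.28
% yield = 43.26923077 %, rounded to 4 dp:

43.2692 %


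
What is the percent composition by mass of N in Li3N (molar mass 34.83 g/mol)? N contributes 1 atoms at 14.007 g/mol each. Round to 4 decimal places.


pct = 100 * (n_elem * M_elem) / M_total
mass_contribution = 1 * 14.007 = 14.007 g/mol
pct = 100 * 14.007 / 34.83
pct = 40.21533161 %, rounded to 4 dp:

40.2153 %


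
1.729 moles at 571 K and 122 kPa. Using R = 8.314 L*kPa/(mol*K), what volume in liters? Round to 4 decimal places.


PV = nRT, solve for V = nRT / P.
nRT = 1.729 * 8.314 * 571 = 8208.0713
V = 8208.0713 / 122
V = 67.27927295 L, rounded to 4 dp:

67.2793 L


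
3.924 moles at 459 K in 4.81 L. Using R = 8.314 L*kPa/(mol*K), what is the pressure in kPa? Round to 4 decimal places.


PV = nRT, solve for P = nRT / V.
nRT = 3.924 * 8.314 * 459 = 14974.4784
P = 14974.4784 / 4.81
P = 3113.19717256 kPa, rounded to 4 dp:

3113.1972 kPa


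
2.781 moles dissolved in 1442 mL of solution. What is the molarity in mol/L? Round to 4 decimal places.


Convert volume to liters: V_L = V_mL / 1000.
V_L = 1442 / 1000 = 1.442 L
M = n / V_L = 2.781 / 1.442
M = 1.92857143 mol/L, rounded to 4 dp:

1.9286 mol/L


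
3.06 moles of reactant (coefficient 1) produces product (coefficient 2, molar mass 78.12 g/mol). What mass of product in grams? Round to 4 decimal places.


Use the coefficient ratio to convert reactant moles to product moles, then multiply by the product's molar mass.
moles_P = moles_R * (coeff_P / coeff_R) = 3.06 * (2/1) = 6.12
mass_P = moles_P * M_P = 6.12 * 78.12
mass_P = 478.0944 g, rounded to 4 dp:

478.0944 g


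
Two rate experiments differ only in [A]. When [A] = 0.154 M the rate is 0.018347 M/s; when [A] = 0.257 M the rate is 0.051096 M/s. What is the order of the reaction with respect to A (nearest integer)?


Rate is proportional to [A]^n, so rate2/rate1 = ([A]2/[A]1)^n. Take logs to solve for n.
rate2/rate1 = 0.051096 / 0.018347 = 2.785
[A]2/[A]1 = 0.257 / 0.154 = 1.6688
n = ln(2.785) / ln(1.6688) = 2.0
Nearest integer order:

2


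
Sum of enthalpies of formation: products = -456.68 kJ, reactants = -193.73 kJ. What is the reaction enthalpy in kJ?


dH_rxn = sum(dH_f products) - sum(dH_f reactants)
dH_rxn = -456.68 - (-193.73)
dH_rxn = -262.95 kJ:

-262.95 kJ


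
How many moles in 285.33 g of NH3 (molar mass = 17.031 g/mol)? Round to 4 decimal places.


n = mass / M
n = 285.33 / 17.031
n = 16.75356702 mol, rounded to 4 dp:

16.7536 mol


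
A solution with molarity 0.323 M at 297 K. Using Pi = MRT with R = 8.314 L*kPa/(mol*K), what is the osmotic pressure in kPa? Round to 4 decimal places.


Osmotic pressure (van't Hoff): Pi = M*R*T.
RT = 8.314 * 297 = 2469.258
Pi = 0.323 * 2469.258
Pi = 797.570334 kPa, rounded to 4 dp:

797.5703 kPa


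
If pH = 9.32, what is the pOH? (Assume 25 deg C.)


At 25 deg C, pH + pOH = 14.
pOH = 14 - pH = 14 - 9.32
pOH = 4.68:

4.68


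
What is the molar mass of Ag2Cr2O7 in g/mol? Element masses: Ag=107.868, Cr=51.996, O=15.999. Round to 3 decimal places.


M = sum(count * atomic_mass) over atoms.
M = 2*107.868 + 2*51.996 + 7*15.999
M = 215.736 + 103.992 + 111.993
M = 431.721 g/mol, rounded to 3 dp:

431.721 g/mol


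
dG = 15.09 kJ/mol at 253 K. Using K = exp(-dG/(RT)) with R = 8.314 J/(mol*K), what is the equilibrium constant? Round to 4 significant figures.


dG is in kJ/mol; multiply by 1000 to match R in J/(mol*K).
RT = 8.314 * 253 = 2103.442 J/mol
exponent = -dG*1000 / (RT) = -(15.09*1000) / 2103.442 = -7.17395583
K = exp(-7.17395583)
K = 0.00076628543, rounded to 4 significant figures:

0.0007663


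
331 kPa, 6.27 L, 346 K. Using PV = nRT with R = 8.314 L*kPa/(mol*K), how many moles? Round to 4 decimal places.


PV = nRT, solve for n = PV / (RT).
PV = 331 * 6.27 = 2075.37
RT = 8.314 * 346 = 2876.644
n = 2075.37 / 2876.644
n = 0.72145528 mol, rounded to 4 dp:

0.7215 mol


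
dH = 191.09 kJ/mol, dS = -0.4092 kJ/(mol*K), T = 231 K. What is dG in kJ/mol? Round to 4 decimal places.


Gibbs: dG = dH - T*dS (consistent units, dS already in kJ/(mol*K)).
T*dS = 231 * -0.4092 = -94.5252
dG = 191.09 - (-94.5252)
dG = 285.6152 kJ/mol, rounded to 4 dp:

285.6152 kJ/mol


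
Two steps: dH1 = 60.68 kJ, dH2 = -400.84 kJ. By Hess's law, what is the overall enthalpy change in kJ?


Hess's law: enthalpy is a state function, so add the step enthalpies.
dH_total = dH1 + dH2 = 60.68 + (-400.84)
dH_total = -340.16 kJ:

-340.16 kJ


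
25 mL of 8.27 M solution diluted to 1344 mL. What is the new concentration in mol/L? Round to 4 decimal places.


Dilution: M1*V1 = M2*V2, solve for M2.
M2 = M1*V1 / V2
M2 = 8.27 * 25 / 1344
M2 = 206.75 / 1344
M2 = 0.15383185 mol/L, rounded to 4 dp:

0.1538 mol/L


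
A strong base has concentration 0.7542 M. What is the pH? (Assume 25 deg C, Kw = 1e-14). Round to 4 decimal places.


A strong base dissociates completely, so [OH-] equals the given concentration.
pOH = -log10([OH-]) = -log10(0.7542) = 0.122513
pH = 14 - pOH = 14 - 0.122513
pH = 13.877487, rounded to 4 dp:

13.8775


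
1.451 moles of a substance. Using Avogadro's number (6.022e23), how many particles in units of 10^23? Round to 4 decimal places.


N = n * NA, then divide by 1e23 for the requested units.
N / 1e23 = n * 6.022
N / 1e23 = 1.451 * 6.022
N / 1e23 = 8.737922, rounded to 4 dp:

8.7379


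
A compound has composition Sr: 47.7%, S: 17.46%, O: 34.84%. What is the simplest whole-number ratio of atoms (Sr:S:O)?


Assume 100 g of compound, divide each mass% by atomic mass to get moles, then normalize by the smallest to get a raw atom ratio.
Moles per 100 g: Sr: 47.7/87.62 = 0.5444, S: 17.46/32.065 = 0.5445, O: 34.84/15.999 = 2.1776
Raw ratio (divide by min = 0.5444): Sr: 1.0, S: 1.0, O: 4.0
Multiply by 1 to clear fractions: Sr: 1.0 ~= 1, S: 1.0 ~= 1, O: 4.0 ~= 4
Reduce by GCD to get the simplest whole-number ratio:

1:1:4


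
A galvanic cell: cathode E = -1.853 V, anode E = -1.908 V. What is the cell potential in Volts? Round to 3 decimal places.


Standard cell potential: E_cell = E_cathode - E_anode.
E_cell = -1.853 - (-1.908)
E_cell = 0.055 V, rounded to 3 dp:

0.055 V


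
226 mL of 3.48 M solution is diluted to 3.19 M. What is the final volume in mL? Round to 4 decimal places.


Dilution: M1*V1 = M2*V2, solve for V2.
V2 = M1*V1 / M2
V2 = 3.48 * 226 / 3.19
V2 = 786.48 / 3.19
V2 = 246.54545455 mL, rounded to 4 dp:

246.5455 mL


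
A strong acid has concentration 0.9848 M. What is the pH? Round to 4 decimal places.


A strong acid dissociates completely, so [H+] equals the given concentration.
pH = -log10([H+]) = -log10(0.9848)
pH = 0.00665196, rounded to 4 dp:

0.0067


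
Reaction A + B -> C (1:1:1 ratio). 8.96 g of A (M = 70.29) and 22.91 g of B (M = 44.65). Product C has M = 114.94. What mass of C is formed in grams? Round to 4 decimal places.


Find moles of each reactant; the smaller value is the limiting reagent in a 1:1:1 reaction, so moles_C equals moles of the limiter.
n_A = mass_A / M_A = 8.96 / 70.29 = 0.127472 mol
n_B = mass_B / M_B = 22.91 / 44.65 = 0.513102 mol
Limiting reagent: A (smaller), n_limiting = 0.127472 mol
mass_C = n_limiting * M_C = 0.127472 * 114.94
mass_C = 14.65163168 g, rounded to 4 dp:

14.6516 g


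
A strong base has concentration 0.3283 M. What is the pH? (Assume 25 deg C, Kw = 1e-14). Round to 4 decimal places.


A strong base dissociates completely, so [OH-] equals the given concentration.
pOH = -log10([OH-]) = -log10(0.3283) = 0.483729
pH = 14 - pOH = 14 - 0.483729
pH = 13.516271, rounded to 4 dp:

13.5163


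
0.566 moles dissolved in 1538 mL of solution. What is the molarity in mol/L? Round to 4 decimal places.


Convert volume to liters: V_L = V_mL / 1000.
V_L = 1538 / 1000 = 1.538 L
M = n / V_L = 0.566 / 1.538
M = 0.3680104 mol/L, rounded to 4 dp:

0.3680 mol/L


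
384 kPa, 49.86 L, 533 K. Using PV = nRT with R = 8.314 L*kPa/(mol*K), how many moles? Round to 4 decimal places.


PV = nRT, solve for n = PV / (RT).
PV = 384 * 49.86 = 19146.24
RT = 8.314 * 533 = 4431.362
n = 19146.24 / 4431.362
n = 4.32062197 mol, rounded to 4 dp:

4.3206 mol


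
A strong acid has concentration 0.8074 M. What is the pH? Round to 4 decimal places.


A strong acid dissociates completely, so [H+] equals the given concentration.
pH = -log10([H+]) = -log10(0.8074)
pH = 0.09291125, rounded to 4 dp:

0.0929


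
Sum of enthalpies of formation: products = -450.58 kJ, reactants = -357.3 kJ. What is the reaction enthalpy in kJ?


dH_rxn = sum(dH_f products) - sum(dH_f reactants)
dH_rxn = -450.58 - (-357.3)
dH_rxn = -93.28 kJ:

-93.28 kJ


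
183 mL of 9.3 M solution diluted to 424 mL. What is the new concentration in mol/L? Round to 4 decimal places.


Dilution: M1*V1 = M2*V2, solve for M2.
M2 = M1*V1 / V2
M2 = 9.3 * 183 / 424
M2 = 1701.9 / 424
M2 = 4.01391509 mol/L, rounded to 4 dp:

4.0139 mol/L


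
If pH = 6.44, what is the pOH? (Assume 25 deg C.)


At 25 deg C, pH + pOH = 14.
pOH = 14 - pH = 14 - 6.44
pOH = 7.56:

7.56


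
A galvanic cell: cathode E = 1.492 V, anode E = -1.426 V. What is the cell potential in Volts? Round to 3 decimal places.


Standard cell potential: E_cell = E_cathode - E_anode.
E_cell = 1.492 - (-1.426)
E_cell = 2.918 V, rounded to 3 dp:

2.918 V


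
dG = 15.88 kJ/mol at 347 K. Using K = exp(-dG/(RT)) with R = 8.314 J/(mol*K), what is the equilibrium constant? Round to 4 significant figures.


dG is in kJ/mol; multiply by 1000 to match R in J/(mol*K).
RT = 8.314 * 347 = 2884.958 J/mol
exponent = -dG*1000 / (RT) = -(15.88*1000) / 2884.958 = -5.50441289
K = exp(-5.50441289)
K = 0.0040687767, rounded to 4 significant figures:

0.004069


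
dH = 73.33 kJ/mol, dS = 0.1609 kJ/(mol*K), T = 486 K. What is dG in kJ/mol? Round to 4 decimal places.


Gibbs: dG = dH - T*dS (consistent units, dS already in kJ/(mol*K)).
T*dS = 486 * 0.1609 = 78.1974
dG = 73.33 - (78.1974)
dG = -4.8674 kJ/mol, rounded to 4 dp:

-4.8674 kJ/mol


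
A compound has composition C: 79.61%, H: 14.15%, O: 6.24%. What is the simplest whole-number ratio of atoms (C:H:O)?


Assume 100 g of compound, divide each mass% by atomic mass to get moles, then normalize by the smallest to get a raw atom ratio.
Moles per 100 g: C: 79.61/12.011 = 6.6281, H: 14.15/1.008 = 14.0377, O: 6.24/15.999 = 0.39
Raw ratio (divide by min = 0.39): C: 16.994, H: 35.992, O: 1.0
Multiply by 1 to clear fractions: C: 16.994 ~= 17, H: 35.992 ~= 36, O: 1.0 ~= 1
Reduce by GCD to get the simplest whole-number ratio:

17:36:1


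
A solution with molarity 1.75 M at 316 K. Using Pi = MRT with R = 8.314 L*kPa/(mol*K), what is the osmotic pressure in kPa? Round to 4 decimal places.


Osmotic pressure (van't Hoff): Pi = M*R*T.
RT = 8.314 * 316 = 2627.224
Pi = 1.75 * 2627.224
Pi = 4597.642 kPa, rounded to 4 dp:

4597.6420 kPa


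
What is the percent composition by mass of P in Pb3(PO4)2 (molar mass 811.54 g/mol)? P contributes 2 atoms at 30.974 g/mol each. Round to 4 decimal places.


pct = 100 * (n_elem * M_elem) / M_total
mass_contribution = 2 * 30.974 = 61.948 g/mol
pct = 100 * 61.948 / 811.54
pct = 7.63338837 %, rounded to 4 dp:

7.6334 %


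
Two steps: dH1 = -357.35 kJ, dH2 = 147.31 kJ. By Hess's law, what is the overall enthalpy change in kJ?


Hess's law: enthalpy is a state function, so add the step enthalpies.
dH_total = dH1 + dH2 = -357.35 + (147.31)
dH_total = -210.04 kJ:

-210.04 kJ


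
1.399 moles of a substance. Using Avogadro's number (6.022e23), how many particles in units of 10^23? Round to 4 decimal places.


N = n * NA, then divide by 1e23 for the requested units.
N / 1e23 = n * 6.022
N / 1e23 = 1.399 * 6.022
N / 1e23 = 8.424778, rounded to 4 dp:

8.4248


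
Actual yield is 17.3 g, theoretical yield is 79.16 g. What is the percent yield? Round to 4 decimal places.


% yield = 100 * actual / theoretical
% yield = 100 * 17.3 / 79.16
% yield = 21.85447196 %, rounded to 4 dp:

21.8545 %


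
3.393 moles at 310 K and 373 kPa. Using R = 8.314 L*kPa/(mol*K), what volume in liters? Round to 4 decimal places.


PV = nRT, solve for V = nRT / P.
nRT = 3.393 * 8.314 * 310 = 8744.9146
V = 8744.9146 / 373
V = 23.44481126 L, rounded to 4 dp:

23.4448 L


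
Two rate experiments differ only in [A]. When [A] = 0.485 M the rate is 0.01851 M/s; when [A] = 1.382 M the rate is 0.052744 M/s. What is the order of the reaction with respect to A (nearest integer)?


Rate is proportional to [A]^n, so rate2/rate1 = ([A]2/[A]1)^n. Take logs to solve for n.
rate2/rate1 = 0.052744 / 0.01851 = 2.8495
[A]2/[A]1 = 1.382 / 0.485 = 2.8495
n = ln(2.8495) / ln(2.8495) = 1.0
Nearest integer order:

1


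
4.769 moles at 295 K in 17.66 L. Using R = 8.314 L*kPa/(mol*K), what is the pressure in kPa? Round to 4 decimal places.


PV = nRT, solve for P = nRT / V.
nRT = 4.769 * 8.314 * 295 = 11696.5925
P = 11696.5925 / 17.66
P = 662.32120612 kPa, rounded to 4 dp:

662.3212 kPa


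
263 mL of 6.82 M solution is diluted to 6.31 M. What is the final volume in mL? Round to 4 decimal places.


Dilution: M1*V1 = M2*V2, solve for V2.
V2 = M1*V1 / M2
V2 = 6.82 * 263 / 6.31
V2 = 1793.66 / 6.31
V2 = 284.25673534 mL, rounded to 4 dp:

284.2567 mL


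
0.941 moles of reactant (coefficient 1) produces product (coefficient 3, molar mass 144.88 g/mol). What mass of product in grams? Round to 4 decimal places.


Use the coefficient ratio to convert reactant moles to product moles, then multiply by the product's molar mass.
moles_P = moles_R * (coeff_P / coeff_R) = 0.941 * (3/1) = 2.823
mass_P = moles_P * M_P = 2.823 * 144.88
mass_P = 408.99624 g, rounded to 4 dp:

408.9962 g


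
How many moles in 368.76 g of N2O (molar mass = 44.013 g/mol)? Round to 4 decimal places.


n = mass / M
n = 368.76 / 44.013
n = 8.37843364 mol, rounded to 4 dp:

8.3784 mol


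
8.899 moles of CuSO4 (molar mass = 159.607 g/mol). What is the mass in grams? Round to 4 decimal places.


mass = n * M
mass = 8.899 * 159.607
mass = 1420.342693 g, rounded to 4 dp:

1420.3427 g


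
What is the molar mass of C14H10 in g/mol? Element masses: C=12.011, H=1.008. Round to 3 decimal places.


M = sum(count * atomic_mass) over atoms.
M = 14*12.011 + 10*1.008
M = 168.154 + 10.08
M = 178.234 g/mol, rounded to 3 dp:

178.234 g/mol


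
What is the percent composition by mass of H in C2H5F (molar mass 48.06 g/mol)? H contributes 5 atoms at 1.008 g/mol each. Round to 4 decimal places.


pct = 100 * (n_elem * M_elem) / M_total
mass_contribution = 5 * 1.008 = 5.04 g/mol
pct = 100 * 5.04 / 48.06
pct = 10.48689139 %, rounded to 4 dp:

10.4869 %


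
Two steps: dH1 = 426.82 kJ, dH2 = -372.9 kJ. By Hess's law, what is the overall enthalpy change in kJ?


Hess's law: enthalpy is a state function, so add the step enthalpies.
dH_total = dH1 + dH2 = 426.82 + (-372.9)
dH_total = 53.92 kJ:

53.92 kJ


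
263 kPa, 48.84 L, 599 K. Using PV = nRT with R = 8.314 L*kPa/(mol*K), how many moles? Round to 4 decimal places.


PV = nRT, solve for n = PV / (RT).
PV = 263 * 48.84 = 12844.92
RT = 8.314 * 599 = 4980.086
n = 12844.92 / 4980.086
n = 2.57925666 mol, rounded to 4 dp:

2.5793 mol


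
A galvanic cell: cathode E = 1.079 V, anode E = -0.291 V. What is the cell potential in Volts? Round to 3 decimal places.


Standard cell potential: E_cell = E_cathode - E_anode.
E_cell = 1.079 - (-0.291)
E_cell = 1.37 V, rounded to 3 dp:

1.370 V


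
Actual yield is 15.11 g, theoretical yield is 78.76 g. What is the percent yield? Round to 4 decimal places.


% yield = 100 * actual / theoretical
% yield = 100 * 15.11 / 78.76
% yield = 19.18486541 %, rounded to 4 dp:

19.1849 %


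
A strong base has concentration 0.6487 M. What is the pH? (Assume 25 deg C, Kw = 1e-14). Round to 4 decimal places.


A strong base dissociates completely, so [OH-] equals the given concentration.
pOH = -log10([OH-]) = -log10(0.6487) = 0.187956
pH = 14 - pOH = 14 - 0.187956
pH = 13.812044, rounded to 4 dp:

13.8120


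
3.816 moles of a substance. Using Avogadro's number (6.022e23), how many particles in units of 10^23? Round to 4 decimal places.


N = n * NA, then divide by 1e23 for the requested units.
N / 1e23 = n * 6.022
N / 1e23 = 3.816 * 6.022
N / 1e23 = 22.979952, rounded to 4 dp:

22.9800


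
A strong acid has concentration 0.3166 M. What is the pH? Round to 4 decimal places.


A strong acid dissociates completely, so [H+] equals the given concentration.
pH = -log10([H+]) = -log10(0.3166)
pH = 0.49948909, rounded to 4 dp:

0.4995


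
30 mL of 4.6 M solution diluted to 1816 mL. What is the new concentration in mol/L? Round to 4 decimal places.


Dilution: M1*V1 = M2*V2, solve for M2.
M2 = M1*V1 / V2
M2 = 4.6 * 30 / 1816
M2 = 138.0 / 1816
M2 = 0.07599119 mol/L, rounded to 4 dp:

0.0760 mol/L


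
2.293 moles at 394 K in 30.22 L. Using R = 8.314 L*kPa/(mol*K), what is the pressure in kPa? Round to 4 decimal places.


PV = nRT, solve for P = nRT / V.
nRT = 2.293 * 8.314 * 394 = 7511.2168
P = 7511.2168 / 30.22
P = 248.55118465 kPa, rounded to 4 dp:

248.5512 kPa


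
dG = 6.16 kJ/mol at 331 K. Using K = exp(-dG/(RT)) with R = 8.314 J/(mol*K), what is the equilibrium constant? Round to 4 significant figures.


dG is in kJ/mol; multiply by 1000 to match R in J/(mol*K).
RT = 8.314 * 331 = 2751.934 J/mol
exponent = -dG*1000 / (RT) = -(6.16*1000) / 2751.934 = -2.23842578
K = exp(-2.23842578)
K = 0.10662623, rounded to 4 significant figures:

0.1066


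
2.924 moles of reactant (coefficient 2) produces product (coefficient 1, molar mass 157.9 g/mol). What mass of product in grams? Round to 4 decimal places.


Use the coefficient ratio to convert reactant moles to product moles, then multiply by the product's molar mass.
moles_P = moles_R * (coeff_P / coeff_R) = 2.924 * (1/2) = 1.462
mass_P = moles_P * M_P = 1.462 * 157.9
mass_P = 230.8498 g, rounded to 4 dp:

230.8498 g


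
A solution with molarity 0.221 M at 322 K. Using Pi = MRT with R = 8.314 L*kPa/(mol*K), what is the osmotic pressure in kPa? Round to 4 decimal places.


Osmotic pressure (van't Hoff): Pi = M*R*T.
RT = 8.314 * 322 = 2677.108
Pi = 0.221 * 2677.108
Pi = 591.640868 kPa, rounded to 4 dp:

591.6409 kPa


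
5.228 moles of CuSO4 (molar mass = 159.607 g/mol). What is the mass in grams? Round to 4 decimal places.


mass = n * M
mass = 5.228 * 159.607
mass = 834.425396 g, rounded to 4 dp:

834.4254 g


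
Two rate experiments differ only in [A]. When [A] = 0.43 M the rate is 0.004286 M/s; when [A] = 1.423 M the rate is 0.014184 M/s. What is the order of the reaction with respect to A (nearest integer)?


Rate is proportional to [A]^n, so rate2/rate1 = ([A]2/[A]1)^n. Take logs to solve for n.
rate2/rate1 = 0.014184 / 0.004286 = 3.3094
[A]2/[A]1 = 1.423 / 0.43 = 3.3093
n = ln(3.3094) / ln(3.3093) = 1.0
Nearest integer order:

1


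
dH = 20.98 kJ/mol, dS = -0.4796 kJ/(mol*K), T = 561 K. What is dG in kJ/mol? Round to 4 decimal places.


Gibbs: dG = dH - T*dS (consistent units, dS already in kJ/(mol*K)).
T*dS = 561 * -0.4796 = -269.0556
dG = 20.98 - (-269.0556)
dG = 290.0356 kJ/mol, rounded to 4 dp:

290.0356 kJ/mol


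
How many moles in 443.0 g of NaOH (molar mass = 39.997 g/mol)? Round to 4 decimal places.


n = mass / M
n = 443.0 / 39.997
n = 11.07583069 mol, rounded to 4 dp:

11.0758 mol


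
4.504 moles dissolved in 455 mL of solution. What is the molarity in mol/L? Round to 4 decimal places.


Convert volume to liters: V_L = V_mL / 1000.
V_L = 455 / 1000 = 0.455 L
M = n / V_L = 4.504 / 0.455
M = 9.8989011 mol/L, rounded to 4 dp:

9.8989 mol/L


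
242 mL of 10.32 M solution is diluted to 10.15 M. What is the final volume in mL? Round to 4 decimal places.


Dilution: M1*V1 = M2*V2, solve for V2.
V2 = M1*V1 / M2
V2 = 10.32 * 242 / 10.15
V2 = 2497.44 / 10.15
V2 = 246.05320197 mL, rounded to 4 dp:

246.0532 mL


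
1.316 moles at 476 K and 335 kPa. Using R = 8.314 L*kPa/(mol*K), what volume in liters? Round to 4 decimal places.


PV = nRT, solve for V = nRT / P.
nRT = 1.316 * 8.314 * 476 = 5208.0226
V = 5208.0226 / 335
V = 15.54633612 L, rounded to 4 dp:

15.5463 L


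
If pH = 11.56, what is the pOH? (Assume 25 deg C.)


At 25 deg C, pH + pOH = 14.
pOH = 14 - pH = 14 - 11.56
pOH = 2.44:

2.44


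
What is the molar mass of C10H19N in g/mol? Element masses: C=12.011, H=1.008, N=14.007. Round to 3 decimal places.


M = sum(count * atomic_mass) over atoms.
M = 10*12.011 + 19*1.008 + 1*14.007
M = 120.11 + 19.152 + 14.007
M = 153.269 g/mol, rounded to 3 dp:

153.269 g/mol


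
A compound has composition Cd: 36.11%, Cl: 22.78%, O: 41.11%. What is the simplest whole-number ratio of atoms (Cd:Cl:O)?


Assume 100 g of compound, divide each mass% by atomic mass to get moles, then normalize by the smallest to get a raw atom ratio.
Moles per 100 g: Cd: 36.11/112.414 = 0.3212, Cl: 22.78/35.453 = 0.6425, O: 41.11/15.999 = 2.5695
Raw ratio (divide by min = 0.3212): Cd: 1.0, Cl: 2.0, O: 7.999
Multiply by 1 to clear fractions: Cd: 1.0 ~= 1, Cl: 2.0 ~= 2, O: 7.999 ~= 8
Reduce by GCD to get the simplest whole-number ratio:

1:2:8


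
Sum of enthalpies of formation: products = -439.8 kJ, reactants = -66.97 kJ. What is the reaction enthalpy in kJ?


dH_rxn = sum(dH_f products) - sum(dH_f reactants)
dH_rxn = -439.8 - (-66.97)
dH_rxn = -372.83 kJ:

-372.83 kJ


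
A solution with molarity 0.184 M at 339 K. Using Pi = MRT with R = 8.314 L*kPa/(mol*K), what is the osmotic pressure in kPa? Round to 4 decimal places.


Osmotic pressure (van't Hoff): Pi = M*R*T.
RT = 8.314 * 339 = 2818.446
Pi = 0.184 * 2818.446
Pi = 518.594064 kPa, rounded to 4 dp:

518.5941 kPa


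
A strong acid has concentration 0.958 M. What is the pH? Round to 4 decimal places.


A strong acid dissociates completely, so [H+] equals the given concentration.
pH = -log10([H+]) = -log10(0.958)
pH = 0.01863449, rounded to 4 dp:

0.0186


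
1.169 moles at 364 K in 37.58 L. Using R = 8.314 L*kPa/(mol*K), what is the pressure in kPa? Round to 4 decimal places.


PV = nRT, solve for P = nRT / V.
nRT = 1.169 * 8.314 * 364 = 3537.74
P = 3537.74 / 37.58
P = 94.13890367 kPa, rounded to 4 dp:

94.1389 kPa


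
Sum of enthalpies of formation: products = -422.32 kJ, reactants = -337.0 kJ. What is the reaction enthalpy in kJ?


dH_rxn = sum(dH_f products) - sum(dH_f reactants)
dH_rxn = -422.32 - (-337.0)
dH_rxn = -85.32 kJ:

-85.32 kJ


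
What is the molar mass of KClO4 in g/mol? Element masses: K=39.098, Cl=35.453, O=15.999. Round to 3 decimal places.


M = sum(count * atomic_mass) over atoms.
M = 1*39.098 + 1*35.453 + 4*15.999
M = 39.098 + 35.453 + 63.996
M = 138.547 g/mol, rounded to 3 dp:

138.547 g/mol


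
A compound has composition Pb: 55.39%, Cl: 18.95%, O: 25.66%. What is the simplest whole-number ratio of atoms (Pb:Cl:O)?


Assume 100 g of compound, divide each mass% by atomic mass to get moles, then normalize by the smallest to get a raw atom ratio.
Moles per 100 g: Pb: 55.39/207.2 = 0.2673, Cl: 18.95/35.453 = 0.5345, O: 25.66/15.999 = 1.6039
Raw ratio (divide by min = 0.2673): Pb: 1.0, Cl: 1.999, O: 6.0
Multiply by 1 to clear fractions: Pb: 1.0 ~= 1, Cl: 1.999 ~= 2, O: 6.0 ~= 6
Reduce by GCD to get the simplest whole-number ratio:

1:2:6


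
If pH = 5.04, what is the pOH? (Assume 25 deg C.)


At 25 deg C, pH + pOH = 14.
pOH = 14 - pH = 14 - 5.04
pOH = 8.96:

8.96


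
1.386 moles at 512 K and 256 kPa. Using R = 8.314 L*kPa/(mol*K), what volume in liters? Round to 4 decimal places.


PV = nRT, solve for V = nRT / P.
nRT = 1.386 * 8.314 * 512 = 5899.8804
V = 5899.8804 / 256
V = 23.04640781 L, rounded to 4 dp:

23.0464 L


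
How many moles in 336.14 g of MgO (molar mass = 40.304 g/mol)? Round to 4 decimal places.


n = mass / M
n = 336.14 / 40.304
n = 8.34011513 mol, rounded to 4 dp:

8.3401 mol


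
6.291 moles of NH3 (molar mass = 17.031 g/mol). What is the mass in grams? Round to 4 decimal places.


mass = n * M
mass = 6.291 * 17.031
mass = 107.142021 g, rounded to 4 dp:

107.1420 g


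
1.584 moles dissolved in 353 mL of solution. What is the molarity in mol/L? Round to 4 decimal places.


Convert volume to liters: V_L = V_mL / 1000.
V_L = 353 / 1000 = 0.353 L
M = n / V_L = 1.584 / 0.353
M = 4.48725212 mol/L, rounded to 4 dp:

4.4873 mol/L


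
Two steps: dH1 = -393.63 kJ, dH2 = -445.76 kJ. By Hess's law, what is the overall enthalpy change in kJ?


Hess's law: enthalpy is a state function, so add the step enthalpies.
dH_total = dH1 + dH2 = -393.63 + (-445.76)
dH_total = -839.39 kJ:

-839.39 kJ


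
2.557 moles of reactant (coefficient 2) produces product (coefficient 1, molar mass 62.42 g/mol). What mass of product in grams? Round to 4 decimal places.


Use the coefficient ratio to convert reactant moles to product moles, then multiply by the product's molar mass.
moles_P = moles_R * (coeff_P / coeff_R) = 2.557 * (1/2) = 1.2785
mass_P = moles_P * M_P = 1.2785 * 62.42
mass_P = 79.80397 g, rounded to 4 dp:

79.8040 g


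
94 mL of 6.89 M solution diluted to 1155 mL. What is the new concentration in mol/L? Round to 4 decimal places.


Dilution: M1*V1 = M2*V2, solve for M2.
M2 = M1*V1 / V2
M2 = 6.89 * 94 / 1155
M2 = 647.66 / 1155
M2 = 0.56074459 mol/L, rounded to 4 dp:

0.5607 mol/L


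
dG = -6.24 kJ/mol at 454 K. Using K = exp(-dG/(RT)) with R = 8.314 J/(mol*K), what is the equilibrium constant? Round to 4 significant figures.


dG is in kJ/mol; multiply by 1000 to match R in J/(mol*K).
RT = 8.314 * 454 = 3774.556 J/mol
exponent = -dG*1000 / (RT) = -(-6.24*1000) / 3774.556 = 1.65317457
K = exp(1.65317457)
K = 5.223536, rounded to 4 significant figures:

5.224


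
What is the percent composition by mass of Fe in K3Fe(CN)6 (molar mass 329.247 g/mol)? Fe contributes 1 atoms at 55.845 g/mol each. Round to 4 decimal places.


pct = 100 * (n_elem * M_elem) / M_total
mass_contribution = 1 * 55.845 = 55.845 g/mol
pct = 100 * 55.845 / 329.247
pct = 16.96143017 %, rounded to 4 dp:

16.9614 %


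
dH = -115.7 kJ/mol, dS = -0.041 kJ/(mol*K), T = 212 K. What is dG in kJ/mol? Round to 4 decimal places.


Gibbs: dG = dH - T*dS (consistent units, dS already in kJ/(mol*K)).
T*dS = 212 * -0.041 = -8.692
dG = -115.7 - (-8.692)
dG = -107.008 kJ/mol, rounded to 4 dp:

-107.0080 kJ/mol


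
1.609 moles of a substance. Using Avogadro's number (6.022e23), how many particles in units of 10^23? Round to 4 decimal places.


N = n * NA, then divide by 1e23 for the requested units.
N / 1e23 = n * 6.022
N / 1e23 = 1.609 * 6.022
N / 1e23 = 9.689398, rounded to 4 dp:

9.6894


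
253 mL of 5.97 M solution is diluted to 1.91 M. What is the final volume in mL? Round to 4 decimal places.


Dilution: M1*V1 = M2*V2, solve for V2.
V2 = M1*V1 / M2
V2 = 5.97 * 253 / 1.91
V2 = 1510.41 / 1.91
V2 = 790.79057592 mL, rounded to 4 dp:

790.7906 mL


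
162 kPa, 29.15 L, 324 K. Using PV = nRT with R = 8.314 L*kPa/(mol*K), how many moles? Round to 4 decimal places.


PV = nRT, solve for n = PV / (RT).
PV = 162 * 29.15 = 4722.3
RT = 8.314 * 324 = 2693.736
n = 4722.3 / 2693.736
n = 1.75306712 mol, rounded to 4 dp:

1.7531 mol


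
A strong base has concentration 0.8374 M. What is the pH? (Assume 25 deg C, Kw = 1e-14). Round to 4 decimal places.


A strong base dissociates completely, so [OH-] equals the given concentration.
pOH = -log10([OH-]) = -log10(0.8374) = 0.077067
pH = 14 - pOH = 14 - 0.077067
pH = 13.922933, rounded to 4 dp:

13.9229


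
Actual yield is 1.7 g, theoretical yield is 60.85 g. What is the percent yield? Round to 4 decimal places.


% yield = 100 * actual / theoretical
% yield = 100 * 1.7 / 60.85
% yield = 2.79375514 %, rounded to 4 dp:

2.7938 %


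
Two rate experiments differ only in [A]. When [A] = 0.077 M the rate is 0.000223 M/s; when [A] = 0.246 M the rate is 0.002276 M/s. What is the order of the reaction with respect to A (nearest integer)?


Rate is proportional to [A]^n, so rate2/rate1 = ([A]2/[A]1)^n. Take logs to solve for n.
rate2/rate1 = 0.002276 / 0.000223 = 10.2063
[A]2/[A]1 = 0.246 / 0.077 = 3.1948
n = ln(10.2063) / ln(3.1948) = 2.0
Nearest integer order:

2


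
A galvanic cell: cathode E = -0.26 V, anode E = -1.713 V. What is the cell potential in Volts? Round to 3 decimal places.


Standard cell potential: E_cell = E_cathode - E_anode.
E_cell = -0.26 - (-1.713)
E_cell = 1.453 V, rounded to 3 dp:

1.453 V


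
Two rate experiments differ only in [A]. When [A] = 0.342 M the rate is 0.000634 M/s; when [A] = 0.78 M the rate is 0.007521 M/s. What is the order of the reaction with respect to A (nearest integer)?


Rate is proportional to [A]^n, so rate2/rate1 = ([A]2/[A]1)^n. Take logs to solve for n.
rate2/rate1 = 0.007521 / 0.000634 = 11.8628
[A]2/[A]1 = 0.78 / 0.342 = 2.2807
n = ln(11.8628) / ln(2.2807) = 3.0
Nearest integer order:

3


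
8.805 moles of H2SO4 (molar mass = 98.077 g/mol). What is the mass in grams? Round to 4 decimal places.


mass = n * M
mass = 8.805 * 98.077
mass = 863.567985 g, rounded to 4 dp:

863.5680 g


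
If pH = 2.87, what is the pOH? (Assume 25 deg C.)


At 25 deg C, pH + pOH = 14.
pOH = 14 - pH = 14 - 2.87
pOH = 11.13:

11.13


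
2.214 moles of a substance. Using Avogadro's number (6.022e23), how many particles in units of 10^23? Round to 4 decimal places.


N = n * NA, then divide by 1e23 for the requested units.
N / 1e23 = n * 6.022
N / 1e23 = 2.214 * 6.022
N / 1e23 = 13.332708, rounded to 4 dp:

13.3327


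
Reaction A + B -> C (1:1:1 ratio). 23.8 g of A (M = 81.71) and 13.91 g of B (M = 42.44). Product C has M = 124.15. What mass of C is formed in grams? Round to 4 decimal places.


Find moles of each reactant; the smaller value is the limiting reagent in a 1:1:1 reaction, so moles_C equals moles of the limiter.
n_A = mass_A / M_A = 23.8 / 81.71 = 0.291274 mol
n_B = mass_B / M_B = 13.91 / 42.44 = 0.327757 mol
Limiting reagent: A (smaller), n_limiting = 0.291274 mol
mass_C = n_limiting * M_C = 0.291274 * 124.15
mass_C = 36.1616671 g, rounded to 4 dp:

36.1617 g


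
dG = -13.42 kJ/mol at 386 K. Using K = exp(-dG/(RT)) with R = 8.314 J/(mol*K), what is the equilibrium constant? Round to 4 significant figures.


dG is in kJ/mol; multiply by 1000 to match R in J/(mol*K).
RT = 8.314 * 386 = 3209.204 J/mol
exponent = -dG*1000 / (RT) = -(-13.42*1000) / 3209.204 = 4.18172232
K = exp(4.18172232)
K = 65.478531, rounded to 4 significant figures:

65.48


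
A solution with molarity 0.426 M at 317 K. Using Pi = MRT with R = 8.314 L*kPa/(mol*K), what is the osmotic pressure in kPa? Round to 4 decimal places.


Osmotic pressure (van't Hoff): Pi = M*R*T.
RT = 8.314 * 317 = 2635.538
Pi = 0.426 * 2635.538
Pi = 1122.739188 kPa, rounded to 4 dp:

1122.7392 kPa


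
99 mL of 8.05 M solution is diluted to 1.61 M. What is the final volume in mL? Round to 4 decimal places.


Dilution: M1*V1 = M2*V2, solve for V2.
V2 = M1*V1 / M2
V2 = 8.05 * 99 / 1.61
V2 = 796.95 / 1.61
V2 = 495.0 mL, rounded to 4 dp:

495.0000 mL


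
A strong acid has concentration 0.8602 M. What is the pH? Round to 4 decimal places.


A strong acid dissociates completely, so [H+] equals the given concentration.
pH = -log10([H+]) = -log10(0.8602)
pH = 0.06540056, rounded to 4 dp:

0.0654


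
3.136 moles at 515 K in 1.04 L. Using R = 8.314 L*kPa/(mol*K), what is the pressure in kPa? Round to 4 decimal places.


PV = nRT, solve for P = nRT / V.
nRT = 3.136 * 8.314 * 515 = 13427.4426
P = 13427.4426 / 1.04
P = 12911.0025 kPa, rounded to 4 dp:

12911.0025 kPa


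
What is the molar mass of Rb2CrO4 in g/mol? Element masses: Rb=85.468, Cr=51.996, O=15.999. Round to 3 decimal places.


M = sum(count * atomic_mass) over atoms.
M = 2*85.468 + 1*51.996 + 4*15.999
M = 170.936 + 51.996 + 63.996
M = 286.928 g/mol, rounded to 3 dp:

286.928 g/mol
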